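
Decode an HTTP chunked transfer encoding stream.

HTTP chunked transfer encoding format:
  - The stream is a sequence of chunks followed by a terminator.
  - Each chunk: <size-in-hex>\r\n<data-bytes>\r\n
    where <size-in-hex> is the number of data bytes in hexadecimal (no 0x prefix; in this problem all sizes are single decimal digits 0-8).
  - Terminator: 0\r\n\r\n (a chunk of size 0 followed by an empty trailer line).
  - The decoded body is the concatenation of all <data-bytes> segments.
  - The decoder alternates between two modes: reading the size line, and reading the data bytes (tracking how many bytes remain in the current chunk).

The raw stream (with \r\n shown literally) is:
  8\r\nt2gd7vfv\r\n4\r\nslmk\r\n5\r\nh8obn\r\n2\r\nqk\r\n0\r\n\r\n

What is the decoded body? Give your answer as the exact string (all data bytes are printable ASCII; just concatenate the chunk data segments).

Chunk 1: stream[0..1]='8' size=0x8=8, data at stream[3..11]='t2gd7vfv' -> body[0..8], body so far='t2gd7vfv'
Chunk 2: stream[13..14]='4' size=0x4=4, data at stream[16..20]='slmk' -> body[8..12], body so far='t2gd7vfvslmk'
Chunk 3: stream[22..23]='5' size=0x5=5, data at stream[25..30]='h8obn' -> body[12..17], body so far='t2gd7vfvslmkh8obn'
Chunk 4: stream[32..33]='2' size=0x2=2, data at stream[35..37]='qk' -> body[17..19], body so far='t2gd7vfvslmkh8obnqk'
Chunk 5: stream[39..40]='0' size=0 (terminator). Final body='t2gd7vfvslmkh8obnqk' (19 bytes)

Answer: t2gd7vfvslmkh8obnqk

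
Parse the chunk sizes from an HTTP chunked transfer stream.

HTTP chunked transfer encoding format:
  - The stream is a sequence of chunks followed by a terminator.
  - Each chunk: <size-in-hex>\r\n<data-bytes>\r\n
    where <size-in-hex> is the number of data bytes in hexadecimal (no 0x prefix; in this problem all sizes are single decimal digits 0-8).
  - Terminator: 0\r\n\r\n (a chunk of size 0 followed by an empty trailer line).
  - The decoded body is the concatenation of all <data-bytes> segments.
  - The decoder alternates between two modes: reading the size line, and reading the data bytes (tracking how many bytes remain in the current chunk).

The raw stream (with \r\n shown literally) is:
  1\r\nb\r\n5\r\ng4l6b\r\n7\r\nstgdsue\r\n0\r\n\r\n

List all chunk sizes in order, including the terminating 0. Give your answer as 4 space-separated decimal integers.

Chunk 1: stream[0..1]='1' size=0x1=1, data at stream[3..4]='b' -> body[0..1], body so far='b'
Chunk 2: stream[6..7]='5' size=0x5=5, data at stream[9..14]='g4l6b' -> body[1..6], body so far='bg4l6b'
Chunk 3: stream[16..17]='7' size=0x7=7, data at stream[19..26]='stgdsue' -> body[6..13], body so far='bg4l6bstgdsue'
Chunk 4: stream[28..29]='0' size=0 (terminator). Final body='bg4l6bstgdsue' (13 bytes)

Answer: 1 5 7 0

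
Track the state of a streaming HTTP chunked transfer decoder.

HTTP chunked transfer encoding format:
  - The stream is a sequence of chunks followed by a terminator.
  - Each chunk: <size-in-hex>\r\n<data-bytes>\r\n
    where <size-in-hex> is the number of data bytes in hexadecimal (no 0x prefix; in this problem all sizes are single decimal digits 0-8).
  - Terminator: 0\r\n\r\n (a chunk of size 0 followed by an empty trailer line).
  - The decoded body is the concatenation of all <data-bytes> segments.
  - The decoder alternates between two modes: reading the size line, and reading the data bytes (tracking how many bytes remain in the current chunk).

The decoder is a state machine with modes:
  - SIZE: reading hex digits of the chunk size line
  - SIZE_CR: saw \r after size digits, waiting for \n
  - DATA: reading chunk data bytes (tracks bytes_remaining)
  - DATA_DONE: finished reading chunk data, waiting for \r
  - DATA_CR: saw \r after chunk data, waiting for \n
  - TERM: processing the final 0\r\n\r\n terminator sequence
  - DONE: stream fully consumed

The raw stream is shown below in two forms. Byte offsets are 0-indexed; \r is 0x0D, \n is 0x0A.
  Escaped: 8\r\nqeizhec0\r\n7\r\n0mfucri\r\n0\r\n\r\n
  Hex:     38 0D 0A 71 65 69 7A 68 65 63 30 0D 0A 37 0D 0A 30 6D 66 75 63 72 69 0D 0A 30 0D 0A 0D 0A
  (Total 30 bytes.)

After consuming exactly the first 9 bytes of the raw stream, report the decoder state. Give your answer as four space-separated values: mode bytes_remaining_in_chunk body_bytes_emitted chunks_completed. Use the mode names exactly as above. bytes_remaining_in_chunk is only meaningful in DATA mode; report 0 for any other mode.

Answer: DATA 2 6 0

Derivation:
Byte 0 = '8': mode=SIZE remaining=0 emitted=0 chunks_done=0
Byte 1 = 0x0D: mode=SIZE_CR remaining=0 emitted=0 chunks_done=0
Byte 2 = 0x0A: mode=DATA remaining=8 emitted=0 chunks_done=0
Byte 3 = 'q': mode=DATA remaining=7 emitted=1 chunks_done=0
Byte 4 = 'e': mode=DATA remaining=6 emitted=2 chunks_done=0
Byte 5 = 'i': mode=DATA remaining=5 emitted=3 chunks_done=0
Byte 6 = 'z': mode=DATA remaining=4 emitted=4 chunks_done=0
Byte 7 = 'h': mode=DATA remaining=3 emitted=5 chunks_done=0
Byte 8 = 'e': mode=DATA remaining=2 emitted=6 chunks_done=0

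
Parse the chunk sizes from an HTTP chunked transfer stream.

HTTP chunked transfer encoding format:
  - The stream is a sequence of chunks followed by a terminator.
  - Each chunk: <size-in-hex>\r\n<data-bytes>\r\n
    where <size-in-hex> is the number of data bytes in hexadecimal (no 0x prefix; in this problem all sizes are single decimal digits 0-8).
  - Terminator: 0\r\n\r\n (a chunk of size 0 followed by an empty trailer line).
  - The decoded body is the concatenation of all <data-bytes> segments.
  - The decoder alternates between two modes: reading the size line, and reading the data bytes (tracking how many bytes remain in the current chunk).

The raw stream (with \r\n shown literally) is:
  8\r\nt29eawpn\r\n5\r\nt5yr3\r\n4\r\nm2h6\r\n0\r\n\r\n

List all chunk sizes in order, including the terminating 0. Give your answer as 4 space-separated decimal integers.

Answer: 8 5 4 0

Derivation:
Chunk 1: stream[0..1]='8' size=0x8=8, data at stream[3..11]='t29eawpn' -> body[0..8], body so far='t29eawpn'
Chunk 2: stream[13..14]='5' size=0x5=5, data at stream[16..21]='t5yr3' -> body[8..13], body so far='t29eawpnt5yr3'
Chunk 3: stream[23..24]='4' size=0x4=4, data at stream[26..30]='m2h6' -> body[13..17], body so far='t29eawpnt5yr3m2h6'
Chunk 4: stream[32..33]='0' size=0 (terminator). Final body='t29eawpnt5yr3m2h6' (17 bytes)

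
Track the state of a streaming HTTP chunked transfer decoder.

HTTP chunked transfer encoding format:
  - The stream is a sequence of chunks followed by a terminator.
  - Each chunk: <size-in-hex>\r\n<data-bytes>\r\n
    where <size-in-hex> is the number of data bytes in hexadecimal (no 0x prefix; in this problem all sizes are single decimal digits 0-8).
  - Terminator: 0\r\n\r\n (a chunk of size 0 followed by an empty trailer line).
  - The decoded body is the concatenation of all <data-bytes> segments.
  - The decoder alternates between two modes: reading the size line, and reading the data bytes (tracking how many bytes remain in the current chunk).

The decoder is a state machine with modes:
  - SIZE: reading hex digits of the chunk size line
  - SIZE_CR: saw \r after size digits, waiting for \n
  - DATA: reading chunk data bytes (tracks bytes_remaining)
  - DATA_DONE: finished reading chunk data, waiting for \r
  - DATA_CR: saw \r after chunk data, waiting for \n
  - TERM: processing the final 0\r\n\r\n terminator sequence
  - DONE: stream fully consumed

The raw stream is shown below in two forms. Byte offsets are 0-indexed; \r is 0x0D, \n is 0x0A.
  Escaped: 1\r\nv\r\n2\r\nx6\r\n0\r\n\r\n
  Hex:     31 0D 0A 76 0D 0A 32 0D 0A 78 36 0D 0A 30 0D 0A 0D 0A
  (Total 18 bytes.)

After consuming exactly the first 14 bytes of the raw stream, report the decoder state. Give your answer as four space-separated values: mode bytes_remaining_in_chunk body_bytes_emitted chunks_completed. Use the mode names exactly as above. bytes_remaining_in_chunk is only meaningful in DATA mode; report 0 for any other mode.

Answer: SIZE 0 3 2

Derivation:
Byte 0 = '1': mode=SIZE remaining=0 emitted=0 chunks_done=0
Byte 1 = 0x0D: mode=SIZE_CR remaining=0 emitted=0 chunks_done=0
Byte 2 = 0x0A: mode=DATA remaining=1 emitted=0 chunks_done=0
Byte 3 = 'v': mode=DATA_DONE remaining=0 emitted=1 chunks_done=0
Byte 4 = 0x0D: mode=DATA_CR remaining=0 emitted=1 chunks_done=0
Byte 5 = 0x0A: mode=SIZE remaining=0 emitted=1 chunks_done=1
Byte 6 = '2': mode=SIZE remaining=0 emitted=1 chunks_done=1
Byte 7 = 0x0D: mode=SIZE_CR remaining=0 emitted=1 chunks_done=1
Byte 8 = 0x0A: mode=DATA remaining=2 emitted=1 chunks_done=1
Byte 9 = 'x': mode=DATA remaining=1 emitted=2 chunks_done=1
Byte 10 = '6': mode=DATA_DONE remaining=0 emitted=3 chunks_done=1
Byte 11 = 0x0D: mode=DATA_CR remaining=0 emitted=3 chunks_done=1
Byte 12 = 0x0A: mode=SIZE remaining=0 emitted=3 chunks_done=2
Byte 13 = '0': mode=SIZE remaining=0 emitted=3 chunks_done=2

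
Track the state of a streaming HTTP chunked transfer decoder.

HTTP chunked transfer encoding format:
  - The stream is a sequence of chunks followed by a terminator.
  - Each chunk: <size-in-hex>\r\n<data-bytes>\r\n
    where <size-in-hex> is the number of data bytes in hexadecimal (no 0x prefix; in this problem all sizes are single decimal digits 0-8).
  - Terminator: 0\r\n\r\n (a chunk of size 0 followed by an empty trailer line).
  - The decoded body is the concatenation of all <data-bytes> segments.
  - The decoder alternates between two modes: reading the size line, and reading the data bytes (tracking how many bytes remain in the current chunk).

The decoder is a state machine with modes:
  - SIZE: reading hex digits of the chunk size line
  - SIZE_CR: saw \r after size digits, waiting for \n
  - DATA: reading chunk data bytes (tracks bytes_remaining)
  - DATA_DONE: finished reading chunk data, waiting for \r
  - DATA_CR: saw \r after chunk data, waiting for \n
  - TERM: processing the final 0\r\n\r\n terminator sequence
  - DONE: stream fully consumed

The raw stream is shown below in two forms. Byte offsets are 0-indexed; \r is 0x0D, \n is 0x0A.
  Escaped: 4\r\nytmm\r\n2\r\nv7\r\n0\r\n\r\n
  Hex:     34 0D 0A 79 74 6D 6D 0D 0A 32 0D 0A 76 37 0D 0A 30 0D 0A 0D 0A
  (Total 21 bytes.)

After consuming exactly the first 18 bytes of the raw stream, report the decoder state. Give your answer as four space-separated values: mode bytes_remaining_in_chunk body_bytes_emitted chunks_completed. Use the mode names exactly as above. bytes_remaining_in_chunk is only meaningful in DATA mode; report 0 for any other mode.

Answer: SIZE_CR 0 6 2

Derivation:
Byte 0 = '4': mode=SIZE remaining=0 emitted=0 chunks_done=0
Byte 1 = 0x0D: mode=SIZE_CR remaining=0 emitted=0 chunks_done=0
Byte 2 = 0x0A: mode=DATA remaining=4 emitted=0 chunks_done=0
Byte 3 = 'y': mode=DATA remaining=3 emitted=1 chunks_done=0
Byte 4 = 't': mode=DATA remaining=2 emitted=2 chunks_done=0
Byte 5 = 'm': mode=DATA remaining=1 emitted=3 chunks_done=0
Byte 6 = 'm': mode=DATA_DONE remaining=0 emitted=4 chunks_done=0
Byte 7 = 0x0D: mode=DATA_CR remaining=0 emitted=4 chunks_done=0
Byte 8 = 0x0A: mode=SIZE remaining=0 emitted=4 chunks_done=1
Byte 9 = '2': mode=SIZE remaining=0 emitted=4 chunks_done=1
Byte 10 = 0x0D: mode=SIZE_CR remaining=0 emitted=4 chunks_done=1
Byte 11 = 0x0A: mode=DATA remaining=2 emitted=4 chunks_done=1
Byte 12 = 'v': mode=DATA remaining=1 emitted=5 chunks_done=1
Byte 13 = '7': mode=DATA_DONE remaining=0 emitted=6 chunks_done=1
Byte 14 = 0x0D: mode=DATA_CR remaining=0 emitted=6 chunks_done=1
Byte 15 = 0x0A: mode=SIZE remaining=0 emitted=6 chunks_done=2
Byte 16 = '0': mode=SIZE remaining=0 emitted=6 chunks_done=2
Byte 17 = 0x0D: mode=SIZE_CR remaining=0 emitted=6 chunks_done=2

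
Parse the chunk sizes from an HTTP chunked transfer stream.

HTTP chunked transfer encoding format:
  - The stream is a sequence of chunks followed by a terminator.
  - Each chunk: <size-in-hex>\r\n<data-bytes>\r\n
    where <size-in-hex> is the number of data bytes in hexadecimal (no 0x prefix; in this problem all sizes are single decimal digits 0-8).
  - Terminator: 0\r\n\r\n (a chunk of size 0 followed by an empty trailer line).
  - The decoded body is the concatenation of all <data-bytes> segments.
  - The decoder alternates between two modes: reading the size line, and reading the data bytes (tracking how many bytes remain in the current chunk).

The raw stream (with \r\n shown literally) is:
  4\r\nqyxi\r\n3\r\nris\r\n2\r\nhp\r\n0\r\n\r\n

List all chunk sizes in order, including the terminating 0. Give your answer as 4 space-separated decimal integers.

Chunk 1: stream[0..1]='4' size=0x4=4, data at stream[3..7]='qyxi' -> body[0..4], body so far='qyxi'
Chunk 2: stream[9..10]='3' size=0x3=3, data at stream[12..15]='ris' -> body[4..7], body so far='qyxiris'
Chunk 3: stream[17..18]='2' size=0x2=2, data at stream[20..22]='hp' -> body[7..9], body so far='qyxirishp'
Chunk 4: stream[24..25]='0' size=0 (terminator). Final body='qyxirishp' (9 bytes)

Answer: 4 3 2 0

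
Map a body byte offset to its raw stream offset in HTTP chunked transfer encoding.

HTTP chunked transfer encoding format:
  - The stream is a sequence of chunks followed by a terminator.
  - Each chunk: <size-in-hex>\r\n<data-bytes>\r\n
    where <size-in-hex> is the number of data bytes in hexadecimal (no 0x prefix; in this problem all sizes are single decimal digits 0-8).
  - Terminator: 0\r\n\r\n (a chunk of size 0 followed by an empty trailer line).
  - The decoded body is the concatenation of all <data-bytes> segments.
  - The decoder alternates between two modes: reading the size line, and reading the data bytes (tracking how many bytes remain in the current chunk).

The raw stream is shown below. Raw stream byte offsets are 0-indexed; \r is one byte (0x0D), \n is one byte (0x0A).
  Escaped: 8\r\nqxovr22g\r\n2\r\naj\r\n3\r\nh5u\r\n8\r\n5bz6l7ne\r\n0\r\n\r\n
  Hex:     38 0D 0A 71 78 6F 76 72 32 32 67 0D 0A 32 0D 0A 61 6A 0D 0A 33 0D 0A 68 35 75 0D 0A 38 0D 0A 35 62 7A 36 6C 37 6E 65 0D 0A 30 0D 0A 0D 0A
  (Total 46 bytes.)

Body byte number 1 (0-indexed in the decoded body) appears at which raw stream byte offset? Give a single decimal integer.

Chunk 1: stream[0..1]='8' size=0x8=8, data at stream[3..11]='qxovr22g' -> body[0..8], body so far='qxovr22g'
Chunk 2: stream[13..14]='2' size=0x2=2, data at stream[16..18]='aj' -> body[8..10], body so far='qxovr22gaj'
Chunk 3: stream[20..21]='3' size=0x3=3, data at stream[23..26]='h5u' -> body[10..13], body so far='qxovr22gajh5u'
Chunk 4: stream[28..29]='8' size=0x8=8, data at stream[31..39]='5bz6l7ne' -> body[13..21], body so far='qxovr22gajh5u5bz6l7ne'
Chunk 5: stream[41..42]='0' size=0 (terminator). Final body='qxovr22gajh5u5bz6l7ne' (21 bytes)
Body byte 1 at stream offset 4

Answer: 4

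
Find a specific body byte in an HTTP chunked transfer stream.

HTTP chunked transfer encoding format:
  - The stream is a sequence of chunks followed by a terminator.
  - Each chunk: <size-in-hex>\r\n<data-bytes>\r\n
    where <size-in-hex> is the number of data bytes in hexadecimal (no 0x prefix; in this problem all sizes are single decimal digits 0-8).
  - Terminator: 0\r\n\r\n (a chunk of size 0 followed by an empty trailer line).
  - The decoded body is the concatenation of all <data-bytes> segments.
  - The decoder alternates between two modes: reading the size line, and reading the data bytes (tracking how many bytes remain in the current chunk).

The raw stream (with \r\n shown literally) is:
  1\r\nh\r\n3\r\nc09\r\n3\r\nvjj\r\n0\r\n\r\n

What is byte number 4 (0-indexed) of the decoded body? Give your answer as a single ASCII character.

Chunk 1: stream[0..1]='1' size=0x1=1, data at stream[3..4]='h' -> body[0..1], body so far='h'
Chunk 2: stream[6..7]='3' size=0x3=3, data at stream[9..12]='c09' -> body[1..4], body so far='hc09'
Chunk 3: stream[14..15]='3' size=0x3=3, data at stream[17..20]='vjj' -> body[4..7], body so far='hc09vjj'
Chunk 4: stream[22..23]='0' size=0 (terminator). Final body='hc09vjj' (7 bytes)
Body byte 4 = 'v'

Answer: v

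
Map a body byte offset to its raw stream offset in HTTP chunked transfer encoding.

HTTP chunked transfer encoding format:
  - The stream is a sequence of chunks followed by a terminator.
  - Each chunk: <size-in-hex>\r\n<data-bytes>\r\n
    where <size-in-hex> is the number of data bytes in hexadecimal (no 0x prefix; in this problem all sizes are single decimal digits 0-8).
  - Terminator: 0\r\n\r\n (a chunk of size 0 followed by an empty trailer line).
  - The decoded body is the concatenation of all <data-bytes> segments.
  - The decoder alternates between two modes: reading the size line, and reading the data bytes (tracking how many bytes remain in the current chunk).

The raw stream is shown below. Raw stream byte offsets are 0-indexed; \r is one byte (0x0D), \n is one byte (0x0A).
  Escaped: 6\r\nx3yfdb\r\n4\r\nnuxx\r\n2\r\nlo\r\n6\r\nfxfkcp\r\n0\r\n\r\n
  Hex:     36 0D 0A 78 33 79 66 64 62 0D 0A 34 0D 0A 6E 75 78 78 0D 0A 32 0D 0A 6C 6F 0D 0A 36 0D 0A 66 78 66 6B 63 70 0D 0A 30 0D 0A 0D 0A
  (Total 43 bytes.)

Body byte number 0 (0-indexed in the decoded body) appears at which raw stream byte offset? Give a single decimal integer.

Chunk 1: stream[0..1]='6' size=0x6=6, data at stream[3..9]='x3yfdb' -> body[0..6], body so far='x3yfdb'
Chunk 2: stream[11..12]='4' size=0x4=4, data at stream[14..18]='nuxx' -> body[6..10], body so far='x3yfdbnuxx'
Chunk 3: stream[20..21]='2' size=0x2=2, data at stream[23..25]='lo' -> body[10..12], body so far='x3yfdbnuxxlo'
Chunk 4: stream[27..28]='6' size=0x6=6, data at stream[30..36]='fxfkcp' -> body[12..18], body so far='x3yfdbnuxxlofxfkcp'
Chunk 5: stream[38..39]='0' size=0 (terminator). Final body='x3yfdbnuxxlofxfkcp' (18 bytes)
Body byte 0 at stream offset 3

Answer: 3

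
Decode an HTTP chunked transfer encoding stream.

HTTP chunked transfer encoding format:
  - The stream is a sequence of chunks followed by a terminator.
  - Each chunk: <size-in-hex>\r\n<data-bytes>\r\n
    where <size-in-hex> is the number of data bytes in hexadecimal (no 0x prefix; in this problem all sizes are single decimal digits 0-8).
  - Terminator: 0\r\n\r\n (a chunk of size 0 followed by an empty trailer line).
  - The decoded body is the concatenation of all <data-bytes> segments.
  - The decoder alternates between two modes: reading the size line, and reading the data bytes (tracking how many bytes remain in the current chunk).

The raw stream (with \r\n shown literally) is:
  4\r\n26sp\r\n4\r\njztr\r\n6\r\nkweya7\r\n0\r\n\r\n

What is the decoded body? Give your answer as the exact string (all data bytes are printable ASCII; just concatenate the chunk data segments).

Answer: 26spjztrkweya7

Derivation:
Chunk 1: stream[0..1]='4' size=0x4=4, data at stream[3..7]='26sp' -> body[0..4], body so far='26sp'
Chunk 2: stream[9..10]='4' size=0x4=4, data at stream[12..16]='jztr' -> body[4..8], body so far='26spjztr'
Chunk 3: stream[18..19]='6' size=0x6=6, data at stream[21..27]='kweya7' -> body[8..14], body so far='26spjztrkweya7'
Chunk 4: stream[29..30]='0' size=0 (terminator). Final body='26spjztrkweya7' (14 bytes)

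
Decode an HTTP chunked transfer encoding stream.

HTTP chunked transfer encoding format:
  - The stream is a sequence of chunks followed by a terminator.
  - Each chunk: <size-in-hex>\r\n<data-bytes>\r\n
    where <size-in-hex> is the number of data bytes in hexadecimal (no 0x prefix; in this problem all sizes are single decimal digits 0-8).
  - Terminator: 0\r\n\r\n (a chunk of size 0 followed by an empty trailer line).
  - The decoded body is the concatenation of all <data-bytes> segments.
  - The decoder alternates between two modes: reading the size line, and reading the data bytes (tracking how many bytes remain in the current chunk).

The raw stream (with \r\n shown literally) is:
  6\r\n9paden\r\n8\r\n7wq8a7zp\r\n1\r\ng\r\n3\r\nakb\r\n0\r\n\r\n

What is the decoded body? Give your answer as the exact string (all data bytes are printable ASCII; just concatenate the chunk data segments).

Chunk 1: stream[0..1]='6' size=0x6=6, data at stream[3..9]='9paden' -> body[0..6], body so far='9paden'
Chunk 2: stream[11..12]='8' size=0x8=8, data at stream[14..22]='7wq8a7zp' -> body[6..14], body so far='9paden7wq8a7zp'
Chunk 3: stream[24..25]='1' size=0x1=1, data at stream[27..28]='g' -> body[14..15], body so far='9paden7wq8a7zpg'
Chunk 4: stream[30..31]='3' size=0x3=3, data at stream[33..36]='akb' -> body[15..18], body so far='9paden7wq8a7zpgakb'
Chunk 5: stream[38..39]='0' size=0 (terminator). Final body='9paden7wq8a7zpgakb' (18 bytes)

Answer: 9paden7wq8a7zpgakb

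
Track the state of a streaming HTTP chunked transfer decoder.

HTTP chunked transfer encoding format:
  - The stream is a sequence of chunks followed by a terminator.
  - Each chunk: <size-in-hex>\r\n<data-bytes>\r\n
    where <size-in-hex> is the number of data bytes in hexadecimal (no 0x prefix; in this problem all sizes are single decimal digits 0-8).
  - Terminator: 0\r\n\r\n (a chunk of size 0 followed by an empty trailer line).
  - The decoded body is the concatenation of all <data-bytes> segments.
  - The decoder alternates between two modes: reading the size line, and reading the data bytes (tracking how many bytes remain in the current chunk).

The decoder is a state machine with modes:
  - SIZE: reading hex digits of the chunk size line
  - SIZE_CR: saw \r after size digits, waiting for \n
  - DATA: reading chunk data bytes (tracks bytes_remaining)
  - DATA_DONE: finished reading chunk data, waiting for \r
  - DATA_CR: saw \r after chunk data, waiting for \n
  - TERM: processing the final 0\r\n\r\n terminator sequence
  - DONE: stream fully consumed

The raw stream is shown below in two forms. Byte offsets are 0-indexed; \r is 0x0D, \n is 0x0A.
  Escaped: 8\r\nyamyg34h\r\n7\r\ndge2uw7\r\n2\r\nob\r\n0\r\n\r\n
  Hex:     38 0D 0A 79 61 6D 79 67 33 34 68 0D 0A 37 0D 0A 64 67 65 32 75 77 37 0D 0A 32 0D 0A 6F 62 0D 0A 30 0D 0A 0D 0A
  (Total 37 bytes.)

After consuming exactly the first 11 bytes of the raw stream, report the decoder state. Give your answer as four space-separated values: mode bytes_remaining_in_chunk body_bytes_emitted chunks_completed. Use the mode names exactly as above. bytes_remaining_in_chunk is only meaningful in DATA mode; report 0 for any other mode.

Answer: DATA_DONE 0 8 0

Derivation:
Byte 0 = '8': mode=SIZE remaining=0 emitted=0 chunks_done=0
Byte 1 = 0x0D: mode=SIZE_CR remaining=0 emitted=0 chunks_done=0
Byte 2 = 0x0A: mode=DATA remaining=8 emitted=0 chunks_done=0
Byte 3 = 'y': mode=DATA remaining=7 emitted=1 chunks_done=0
Byte 4 = 'a': mode=DATA remaining=6 emitted=2 chunks_done=0
Byte 5 = 'm': mode=DATA remaining=5 emitted=3 chunks_done=0
Byte 6 = 'y': mode=DATA remaining=4 emitted=4 chunks_done=0
Byte 7 = 'g': mode=DATA remaining=3 emitted=5 chunks_done=0
Byte 8 = '3': mode=DATA remaining=2 emitted=6 chunks_done=0
Byte 9 = '4': mode=DATA remaining=1 emitted=7 chunks_done=0
Byte 10 = 'h': mode=DATA_DONE remaining=0 emitted=8 chunks_done=0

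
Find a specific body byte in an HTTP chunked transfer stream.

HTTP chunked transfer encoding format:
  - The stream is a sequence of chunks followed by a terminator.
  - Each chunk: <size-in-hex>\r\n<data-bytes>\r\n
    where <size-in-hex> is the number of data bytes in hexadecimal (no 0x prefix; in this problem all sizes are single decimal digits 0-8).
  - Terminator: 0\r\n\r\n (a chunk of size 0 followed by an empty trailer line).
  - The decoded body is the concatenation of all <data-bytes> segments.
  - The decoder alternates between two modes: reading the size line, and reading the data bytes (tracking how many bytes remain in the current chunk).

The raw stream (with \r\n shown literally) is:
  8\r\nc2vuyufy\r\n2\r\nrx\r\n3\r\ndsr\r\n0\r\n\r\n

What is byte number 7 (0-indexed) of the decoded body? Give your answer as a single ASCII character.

Chunk 1: stream[0..1]='8' size=0x8=8, data at stream[3..11]='c2vuyufy' -> body[0..8], body so far='c2vuyufy'
Chunk 2: stream[13..14]='2' size=0x2=2, data at stream[16..18]='rx' -> body[8..10], body so far='c2vuyufyrx'
Chunk 3: stream[20..21]='3' size=0x3=3, data at stream[23..26]='dsr' -> body[10..13], body so far='c2vuyufyrxdsr'
Chunk 4: stream[28..29]='0' size=0 (terminator). Final body='c2vuyufyrxdsr' (13 bytes)
Body byte 7 = 'y'

Answer: y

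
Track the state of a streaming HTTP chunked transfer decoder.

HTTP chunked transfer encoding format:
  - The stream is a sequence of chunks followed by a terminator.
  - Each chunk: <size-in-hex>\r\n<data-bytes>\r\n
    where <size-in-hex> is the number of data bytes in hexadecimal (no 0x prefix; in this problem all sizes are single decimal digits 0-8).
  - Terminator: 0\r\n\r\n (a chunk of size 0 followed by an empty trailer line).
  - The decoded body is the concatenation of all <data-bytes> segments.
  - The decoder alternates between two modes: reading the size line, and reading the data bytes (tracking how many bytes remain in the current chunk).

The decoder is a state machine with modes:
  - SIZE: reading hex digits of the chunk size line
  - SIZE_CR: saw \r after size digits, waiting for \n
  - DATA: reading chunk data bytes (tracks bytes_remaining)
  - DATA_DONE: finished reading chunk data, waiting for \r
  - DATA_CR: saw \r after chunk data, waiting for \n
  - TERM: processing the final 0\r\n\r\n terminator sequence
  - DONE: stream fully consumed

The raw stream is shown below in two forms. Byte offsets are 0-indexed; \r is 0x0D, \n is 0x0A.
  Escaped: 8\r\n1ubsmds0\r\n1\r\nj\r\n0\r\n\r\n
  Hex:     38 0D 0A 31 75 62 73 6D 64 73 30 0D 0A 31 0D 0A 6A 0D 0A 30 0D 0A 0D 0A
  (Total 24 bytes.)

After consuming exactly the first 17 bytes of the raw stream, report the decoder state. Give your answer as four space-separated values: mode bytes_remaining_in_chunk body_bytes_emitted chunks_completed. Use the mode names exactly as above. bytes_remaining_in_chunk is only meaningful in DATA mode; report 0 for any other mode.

Answer: DATA_DONE 0 9 1

Derivation:
Byte 0 = '8': mode=SIZE remaining=0 emitted=0 chunks_done=0
Byte 1 = 0x0D: mode=SIZE_CR remaining=0 emitted=0 chunks_done=0
Byte 2 = 0x0A: mode=DATA remaining=8 emitted=0 chunks_done=0
Byte 3 = '1': mode=DATA remaining=7 emitted=1 chunks_done=0
Byte 4 = 'u': mode=DATA remaining=6 emitted=2 chunks_done=0
Byte 5 = 'b': mode=DATA remaining=5 emitted=3 chunks_done=0
Byte 6 = 's': mode=DATA remaining=4 emitted=4 chunks_done=0
Byte 7 = 'm': mode=DATA remaining=3 emitted=5 chunks_done=0
Byte 8 = 'd': mode=DATA remaining=2 emitted=6 chunks_done=0
Byte 9 = 's': mode=DATA remaining=1 emitted=7 chunks_done=0
Byte 10 = '0': mode=DATA_DONE remaining=0 emitted=8 chunks_done=0
Byte 11 = 0x0D: mode=DATA_CR remaining=0 emitted=8 chunks_done=0
Byte 12 = 0x0A: mode=SIZE remaining=0 emitted=8 chunks_done=1
Byte 13 = '1': mode=SIZE remaining=0 emitted=8 chunks_done=1
Byte 14 = 0x0D: mode=SIZE_CR remaining=0 emitted=8 chunks_done=1
Byte 15 = 0x0A: mode=DATA remaining=1 emitted=8 chunks_done=1
Byte 16 = 'j': mode=DATA_DONE remaining=0 emitted=9 chunks_done=1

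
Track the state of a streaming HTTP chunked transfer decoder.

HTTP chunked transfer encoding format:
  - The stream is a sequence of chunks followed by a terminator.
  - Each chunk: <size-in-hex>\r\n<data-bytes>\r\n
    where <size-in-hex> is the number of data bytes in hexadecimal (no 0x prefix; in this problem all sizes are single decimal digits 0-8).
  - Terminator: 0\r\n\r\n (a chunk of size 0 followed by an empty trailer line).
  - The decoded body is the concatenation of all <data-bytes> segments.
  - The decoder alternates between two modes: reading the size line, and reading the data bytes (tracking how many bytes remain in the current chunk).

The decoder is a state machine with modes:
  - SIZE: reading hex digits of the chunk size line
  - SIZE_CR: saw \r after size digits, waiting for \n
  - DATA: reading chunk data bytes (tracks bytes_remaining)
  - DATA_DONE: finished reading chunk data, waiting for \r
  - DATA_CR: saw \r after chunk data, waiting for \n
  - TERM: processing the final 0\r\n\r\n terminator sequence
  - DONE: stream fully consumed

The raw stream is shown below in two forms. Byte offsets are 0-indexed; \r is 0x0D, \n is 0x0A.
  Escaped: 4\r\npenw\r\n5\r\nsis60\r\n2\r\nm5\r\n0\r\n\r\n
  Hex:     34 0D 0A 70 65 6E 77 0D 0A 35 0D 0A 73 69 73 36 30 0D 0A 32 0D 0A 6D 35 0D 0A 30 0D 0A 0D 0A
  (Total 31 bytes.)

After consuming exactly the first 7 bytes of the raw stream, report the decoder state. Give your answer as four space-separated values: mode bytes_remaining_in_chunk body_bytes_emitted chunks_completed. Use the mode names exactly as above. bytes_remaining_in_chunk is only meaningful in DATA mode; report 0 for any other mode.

Byte 0 = '4': mode=SIZE remaining=0 emitted=0 chunks_done=0
Byte 1 = 0x0D: mode=SIZE_CR remaining=0 emitted=0 chunks_done=0
Byte 2 = 0x0A: mode=DATA remaining=4 emitted=0 chunks_done=0
Byte 3 = 'p': mode=DATA remaining=3 emitted=1 chunks_done=0
Byte 4 = 'e': mode=DATA remaining=2 emitted=2 chunks_done=0
Byte 5 = 'n': mode=DATA remaining=1 emitted=3 chunks_done=0
Byte 6 = 'w': mode=DATA_DONE remaining=0 emitted=4 chunks_done=0

Answer: DATA_DONE 0 4 0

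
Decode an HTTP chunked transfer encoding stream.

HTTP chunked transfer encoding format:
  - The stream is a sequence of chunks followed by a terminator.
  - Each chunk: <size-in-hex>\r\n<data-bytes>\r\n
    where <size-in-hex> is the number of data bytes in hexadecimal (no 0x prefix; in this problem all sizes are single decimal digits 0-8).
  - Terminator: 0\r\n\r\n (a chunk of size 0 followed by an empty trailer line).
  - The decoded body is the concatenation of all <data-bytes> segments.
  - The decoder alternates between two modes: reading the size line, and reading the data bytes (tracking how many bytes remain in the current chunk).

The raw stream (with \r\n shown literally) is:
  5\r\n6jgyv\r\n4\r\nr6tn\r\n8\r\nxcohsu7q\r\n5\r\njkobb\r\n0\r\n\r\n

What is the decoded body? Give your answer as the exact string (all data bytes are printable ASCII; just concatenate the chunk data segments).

Chunk 1: stream[0..1]='5' size=0x5=5, data at stream[3..8]='6jgyv' -> body[0..5], body so far='6jgyv'
Chunk 2: stream[10..11]='4' size=0x4=4, data at stream[13..17]='r6tn' -> body[5..9], body so far='6jgyvr6tn'
Chunk 3: stream[19..20]='8' size=0x8=8, data at stream[22..30]='xcohsu7q' -> body[9..17], body so far='6jgyvr6tnxcohsu7q'
Chunk 4: stream[32..33]='5' size=0x5=5, data at stream[35..40]='jkobb' -> body[17..22], body so far='6jgyvr6tnxcohsu7qjkobb'
Chunk 5: stream[42..43]='0' size=0 (terminator). Final body='6jgyvr6tnxcohsu7qjkobb' (22 bytes)

Answer: 6jgyvr6tnxcohsu7qjkobb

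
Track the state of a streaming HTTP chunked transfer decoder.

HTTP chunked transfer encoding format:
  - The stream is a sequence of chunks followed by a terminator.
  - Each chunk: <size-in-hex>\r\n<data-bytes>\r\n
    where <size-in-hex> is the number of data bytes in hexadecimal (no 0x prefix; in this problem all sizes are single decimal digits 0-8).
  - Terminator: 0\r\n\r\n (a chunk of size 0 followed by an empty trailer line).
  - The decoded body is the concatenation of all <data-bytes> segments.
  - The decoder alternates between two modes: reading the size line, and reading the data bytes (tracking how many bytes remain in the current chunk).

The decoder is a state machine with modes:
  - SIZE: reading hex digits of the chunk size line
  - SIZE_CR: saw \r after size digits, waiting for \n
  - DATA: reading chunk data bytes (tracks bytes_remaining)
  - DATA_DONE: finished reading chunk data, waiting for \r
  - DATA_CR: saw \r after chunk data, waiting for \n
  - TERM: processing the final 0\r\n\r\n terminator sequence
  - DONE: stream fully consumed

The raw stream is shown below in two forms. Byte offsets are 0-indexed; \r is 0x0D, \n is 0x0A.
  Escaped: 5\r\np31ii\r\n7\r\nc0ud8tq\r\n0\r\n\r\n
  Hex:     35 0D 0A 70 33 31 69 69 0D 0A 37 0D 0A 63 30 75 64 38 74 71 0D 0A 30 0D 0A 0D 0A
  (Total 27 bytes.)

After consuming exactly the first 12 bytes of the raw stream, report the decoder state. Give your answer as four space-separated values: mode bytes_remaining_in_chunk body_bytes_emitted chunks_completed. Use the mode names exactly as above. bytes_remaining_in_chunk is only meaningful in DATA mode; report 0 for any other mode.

Byte 0 = '5': mode=SIZE remaining=0 emitted=0 chunks_done=0
Byte 1 = 0x0D: mode=SIZE_CR remaining=0 emitted=0 chunks_done=0
Byte 2 = 0x0A: mode=DATA remaining=5 emitted=0 chunks_done=0
Byte 3 = 'p': mode=DATA remaining=4 emitted=1 chunks_done=0
Byte 4 = '3': mode=DATA remaining=3 emitted=2 chunks_done=0
Byte 5 = '1': mode=DATA remaining=2 emitted=3 chunks_done=0
Byte 6 = 'i': mode=DATA remaining=1 emitted=4 chunks_done=0
Byte 7 = 'i': mode=DATA_DONE remaining=0 emitted=5 chunks_done=0
Byte 8 = 0x0D: mode=DATA_CR remaining=0 emitted=5 chunks_done=0
Byte 9 = 0x0A: mode=SIZE remaining=0 emitted=5 chunks_done=1
Byte 10 = '7': mode=SIZE remaining=0 emitted=5 chunks_done=1
Byte 11 = 0x0D: mode=SIZE_CR remaining=0 emitted=5 chunks_done=1

Answer: SIZE_CR 0 5 1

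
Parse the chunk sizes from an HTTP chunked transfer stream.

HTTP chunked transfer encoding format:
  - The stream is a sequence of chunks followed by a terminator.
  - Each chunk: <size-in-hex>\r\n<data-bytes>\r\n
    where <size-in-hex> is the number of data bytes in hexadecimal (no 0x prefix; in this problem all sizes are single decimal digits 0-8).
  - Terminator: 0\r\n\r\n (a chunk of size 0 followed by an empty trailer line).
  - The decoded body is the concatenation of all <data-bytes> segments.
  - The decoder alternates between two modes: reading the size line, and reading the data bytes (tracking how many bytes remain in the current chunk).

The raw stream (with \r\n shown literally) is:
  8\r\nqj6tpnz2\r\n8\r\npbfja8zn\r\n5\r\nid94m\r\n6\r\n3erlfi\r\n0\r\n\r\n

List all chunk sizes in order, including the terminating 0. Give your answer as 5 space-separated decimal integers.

Answer: 8 8 5 6 0

Derivation:
Chunk 1: stream[0..1]='8' size=0x8=8, data at stream[3..11]='qj6tpnz2' -> body[0..8], body so far='qj6tpnz2'
Chunk 2: stream[13..14]='8' size=0x8=8, data at stream[16..24]='pbfja8zn' -> body[8..16], body so far='qj6tpnz2pbfja8zn'
Chunk 3: stream[26..27]='5' size=0x5=5, data at stream[29..34]='id94m' -> body[16..21], body so far='qj6tpnz2pbfja8znid94m'
Chunk 4: stream[36..37]='6' size=0x6=6, data at stream[39..45]='3erlfi' -> body[21..27], body so far='qj6tpnz2pbfja8znid94m3erlfi'
Chunk 5: stream[47..48]='0' size=0 (terminator). Final body='qj6tpnz2pbfja8znid94m3erlfi' (27 bytes)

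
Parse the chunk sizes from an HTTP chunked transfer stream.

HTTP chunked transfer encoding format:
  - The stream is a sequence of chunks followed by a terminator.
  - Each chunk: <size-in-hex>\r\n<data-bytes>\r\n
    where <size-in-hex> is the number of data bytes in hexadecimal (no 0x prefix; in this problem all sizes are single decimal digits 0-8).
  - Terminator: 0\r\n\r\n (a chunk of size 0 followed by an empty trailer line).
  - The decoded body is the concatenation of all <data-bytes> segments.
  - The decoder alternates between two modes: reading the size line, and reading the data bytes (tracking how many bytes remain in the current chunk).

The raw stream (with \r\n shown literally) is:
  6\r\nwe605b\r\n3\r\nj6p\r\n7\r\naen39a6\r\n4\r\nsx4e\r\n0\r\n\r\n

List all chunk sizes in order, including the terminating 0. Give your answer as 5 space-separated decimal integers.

Answer: 6 3 7 4 0

Derivation:
Chunk 1: stream[0..1]='6' size=0x6=6, data at stream[3..9]='we605b' -> body[0..6], body so far='we605b'
Chunk 2: stream[11..12]='3' size=0x3=3, data at stream[14..17]='j6p' -> body[6..9], body so far='we605bj6p'
Chunk 3: stream[19..20]='7' size=0x7=7, data at stream[22..29]='aen39a6' -> body[9..16], body so far='we605bj6paen39a6'
Chunk 4: stream[31..32]='4' size=0x4=4, data at stream[34..38]='sx4e' -> body[16..20], body so far='we605bj6paen39a6sx4e'
Chunk 5: stream[40..41]='0' size=0 (terminator). Final body='we605bj6paen39a6sx4e' (20 bytes)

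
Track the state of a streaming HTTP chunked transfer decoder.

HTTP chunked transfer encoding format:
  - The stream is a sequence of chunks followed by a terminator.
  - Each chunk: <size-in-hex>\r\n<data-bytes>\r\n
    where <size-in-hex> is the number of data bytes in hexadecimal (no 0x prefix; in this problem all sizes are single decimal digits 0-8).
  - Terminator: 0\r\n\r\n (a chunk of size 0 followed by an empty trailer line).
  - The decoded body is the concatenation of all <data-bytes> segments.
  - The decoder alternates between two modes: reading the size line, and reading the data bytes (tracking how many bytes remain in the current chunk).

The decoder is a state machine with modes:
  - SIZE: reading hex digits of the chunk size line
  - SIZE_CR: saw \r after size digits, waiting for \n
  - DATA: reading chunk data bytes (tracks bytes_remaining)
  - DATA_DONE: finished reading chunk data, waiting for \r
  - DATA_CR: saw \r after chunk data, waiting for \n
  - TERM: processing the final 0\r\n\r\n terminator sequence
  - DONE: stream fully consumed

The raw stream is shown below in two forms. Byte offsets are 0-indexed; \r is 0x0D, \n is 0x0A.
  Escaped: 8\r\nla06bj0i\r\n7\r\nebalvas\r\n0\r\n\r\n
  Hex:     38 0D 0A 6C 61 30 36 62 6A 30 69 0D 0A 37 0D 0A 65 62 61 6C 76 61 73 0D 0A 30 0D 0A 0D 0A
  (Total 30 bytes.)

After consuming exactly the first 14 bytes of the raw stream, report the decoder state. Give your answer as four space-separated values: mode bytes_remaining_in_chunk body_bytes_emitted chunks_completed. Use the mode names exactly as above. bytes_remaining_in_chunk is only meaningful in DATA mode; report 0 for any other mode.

Answer: SIZE 0 8 1

Derivation:
Byte 0 = '8': mode=SIZE remaining=0 emitted=0 chunks_done=0
Byte 1 = 0x0D: mode=SIZE_CR remaining=0 emitted=0 chunks_done=0
Byte 2 = 0x0A: mode=DATA remaining=8 emitted=0 chunks_done=0
Byte 3 = 'l': mode=DATA remaining=7 emitted=1 chunks_done=0
Byte 4 = 'a': mode=DATA remaining=6 emitted=2 chunks_done=0
Byte 5 = '0': mode=DATA remaining=5 emitted=3 chunks_done=0
Byte 6 = '6': mode=DATA remaining=4 emitted=4 chunks_done=0
Byte 7 = 'b': mode=DATA remaining=3 emitted=5 chunks_done=0
Byte 8 = 'j': mode=DATA remaining=2 emitted=6 chunks_done=0
Byte 9 = '0': mode=DATA remaining=1 emitted=7 chunks_done=0
Byte 10 = 'i': mode=DATA_DONE remaining=0 emitted=8 chunks_done=0
Byte 11 = 0x0D: mode=DATA_CR remaining=0 emitted=8 chunks_done=0
Byte 12 = 0x0A: mode=SIZE remaining=0 emitted=8 chunks_done=1
Byte 13 = '7': mode=SIZE remaining=0 emitted=8 chunks_done=1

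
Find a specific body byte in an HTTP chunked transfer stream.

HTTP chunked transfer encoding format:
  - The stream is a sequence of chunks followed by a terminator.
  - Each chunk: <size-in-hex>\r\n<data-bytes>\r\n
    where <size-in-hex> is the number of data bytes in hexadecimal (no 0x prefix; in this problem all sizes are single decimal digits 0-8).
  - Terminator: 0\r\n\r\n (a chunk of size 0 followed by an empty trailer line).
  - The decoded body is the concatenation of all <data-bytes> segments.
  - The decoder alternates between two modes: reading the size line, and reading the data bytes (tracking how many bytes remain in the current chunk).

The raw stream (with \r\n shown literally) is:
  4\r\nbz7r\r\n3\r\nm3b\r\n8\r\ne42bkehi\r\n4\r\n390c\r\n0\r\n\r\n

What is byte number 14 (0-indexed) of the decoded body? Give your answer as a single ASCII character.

Chunk 1: stream[0..1]='4' size=0x4=4, data at stream[3..7]='bz7r' -> body[0..4], body so far='bz7r'
Chunk 2: stream[9..10]='3' size=0x3=3, data at stream[12..15]='m3b' -> body[4..7], body so far='bz7rm3b'
Chunk 3: stream[17..18]='8' size=0x8=8, data at stream[20..28]='e42bkehi' -> body[7..15], body so far='bz7rm3be42bkehi'
Chunk 4: stream[30..31]='4' size=0x4=4, data at stream[33..37]='390c' -> body[15..19], body so far='bz7rm3be42bkehi390c'
Chunk 5: stream[39..40]='0' size=0 (terminator). Final body='bz7rm3be42bkehi390c' (19 bytes)
Body byte 14 = 'i'

Answer: i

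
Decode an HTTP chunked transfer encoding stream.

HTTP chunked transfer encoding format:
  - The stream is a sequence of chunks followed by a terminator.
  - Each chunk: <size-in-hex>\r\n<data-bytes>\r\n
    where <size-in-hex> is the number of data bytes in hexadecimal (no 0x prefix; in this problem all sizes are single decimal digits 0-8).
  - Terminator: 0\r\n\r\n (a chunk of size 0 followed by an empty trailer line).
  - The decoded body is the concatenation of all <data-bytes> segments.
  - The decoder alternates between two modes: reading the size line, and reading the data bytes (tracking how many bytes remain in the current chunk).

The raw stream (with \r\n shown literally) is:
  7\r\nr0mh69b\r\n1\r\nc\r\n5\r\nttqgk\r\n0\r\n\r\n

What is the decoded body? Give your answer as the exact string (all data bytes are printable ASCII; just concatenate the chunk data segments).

Answer: r0mh69bcttqgk

Derivation:
Chunk 1: stream[0..1]='7' size=0x7=7, data at stream[3..10]='r0mh69b' -> body[0..7], body so far='r0mh69b'
Chunk 2: stream[12..13]='1' size=0x1=1, data at stream[15..16]='c' -> body[7..8], body so far='r0mh69bc'
Chunk 3: stream[18..19]='5' size=0x5=5, data at stream[21..26]='ttqgk' -> body[8..13], body so far='r0mh69bcttqgk'
Chunk 4: stream[28..29]='0' size=0 (terminator). Final body='r0mh69bcttqgk' (13 bytes)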